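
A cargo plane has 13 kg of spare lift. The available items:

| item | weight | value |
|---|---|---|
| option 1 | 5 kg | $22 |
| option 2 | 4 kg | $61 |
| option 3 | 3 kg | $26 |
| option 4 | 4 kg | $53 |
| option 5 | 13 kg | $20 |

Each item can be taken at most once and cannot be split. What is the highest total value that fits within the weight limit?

$140

Check high-value combinations within 13 kg:
- option 2+option 3+option 4: weight 4+3+4=11, value 61+26+53=140
- option 1+option 2+option 4: weight 5+4+4=13, value 22+61+53=136
- option 2+option 4: weight 4+4=8, value 61+53=114
- option 1+option 2+option 3: weight 5+4+3=12, value 22+61+26=109
- option 1+option 3+option 4: weight 5+3+4=12, value 22+26+53=101
Best: $140.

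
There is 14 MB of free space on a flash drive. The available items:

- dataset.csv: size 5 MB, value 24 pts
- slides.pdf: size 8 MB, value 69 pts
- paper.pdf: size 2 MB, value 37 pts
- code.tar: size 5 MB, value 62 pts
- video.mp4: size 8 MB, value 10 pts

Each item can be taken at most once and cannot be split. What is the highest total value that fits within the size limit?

131 pts

Check high-value combinations within 14 MB:
- slides.pdf+code.tar: size 8+5=13, value 69+62=131
- dataset.csv+paper.pdf+code.tar: size 5+2+5=12, value 24+37+62=123
- slides.pdf+paper.pdf: size 8+2=10, value 69+37=106
- paper.pdf+code.tar: size 2+5=7, value 37+62=99
Best: 131 pts.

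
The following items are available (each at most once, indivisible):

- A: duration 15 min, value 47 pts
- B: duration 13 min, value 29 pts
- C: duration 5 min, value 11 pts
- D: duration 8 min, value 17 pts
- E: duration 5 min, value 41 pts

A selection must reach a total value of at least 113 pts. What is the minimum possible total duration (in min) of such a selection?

Subsets with value ≥ 113, sorted by total duration:
- A+B+E: duration 33, value 117
- A+C+D+E: duration 33, value 116
- A+B+C+E: duration 38, value 128
Minimum duration: 33 min.

33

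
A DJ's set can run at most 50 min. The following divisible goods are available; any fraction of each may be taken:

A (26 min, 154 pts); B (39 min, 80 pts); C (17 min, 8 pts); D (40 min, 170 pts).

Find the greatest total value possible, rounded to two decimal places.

Take in order of value per unit:
- A (154/26 per unit): all 26 → value 154, running total 154.00
- D (170/40 per unit): 24 of 40 → value 24×170/40 = 102.0000, running total 256.00
Total 256.00.

256.00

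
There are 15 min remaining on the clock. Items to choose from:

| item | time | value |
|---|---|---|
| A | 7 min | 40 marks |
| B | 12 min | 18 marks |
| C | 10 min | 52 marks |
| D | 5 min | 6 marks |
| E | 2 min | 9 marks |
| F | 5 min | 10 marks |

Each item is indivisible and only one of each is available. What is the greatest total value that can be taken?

Check high-value combinations within 15 min:
- C+F: time 10+5=15, value 52+10=62
- C+E: time 10+2=12, value 52+9=61
- A+E+F: time 7+2+5=14, value 40+9+10=59
- C+D: time 10+5=15, value 52+6=58
- A+D+E: time 7+5+2=14, value 40+6+9=55
Best: 62 marks.

62 marks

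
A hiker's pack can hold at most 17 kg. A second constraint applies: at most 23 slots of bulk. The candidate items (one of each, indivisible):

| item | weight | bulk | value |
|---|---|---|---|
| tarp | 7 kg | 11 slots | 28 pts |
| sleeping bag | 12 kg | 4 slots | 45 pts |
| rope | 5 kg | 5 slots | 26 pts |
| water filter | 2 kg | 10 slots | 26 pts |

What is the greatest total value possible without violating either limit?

Feasible sets respecting both limits:
- sleeping bag+rope: weight 17, bulk 9, value 71
- sleeping bag+water filter: weight 14, bulk 14, value 71
- tarp+rope: weight 12, bulk 16, value 54
Best: 71 pts.

71 pts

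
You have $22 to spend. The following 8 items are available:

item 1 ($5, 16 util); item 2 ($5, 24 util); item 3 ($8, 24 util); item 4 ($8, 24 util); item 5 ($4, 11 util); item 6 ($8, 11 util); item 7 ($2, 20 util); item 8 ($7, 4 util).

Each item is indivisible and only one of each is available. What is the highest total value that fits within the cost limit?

84 util

Check high-value combinations within $22:
- item 1+item 2+item 3+item 7: cost 5+5+8+2=20, value 16+24+24+20=84
- item 1+item 2+item 4+item 7: cost 5+5+8+2=20, value 16+24+24+20=84
- item 2+item 3+item 5+item 7: cost 5+8+4+2=19, value 24+24+11+20=79
- item 2+item 4+item 5+item 7: cost 5+8+4+2=19, value 24+24+11+20=79
- item 3+item 4+item 5+item 7: cost 8+8+4+2=22, value 24+24+11+20=79
Best: 84 util.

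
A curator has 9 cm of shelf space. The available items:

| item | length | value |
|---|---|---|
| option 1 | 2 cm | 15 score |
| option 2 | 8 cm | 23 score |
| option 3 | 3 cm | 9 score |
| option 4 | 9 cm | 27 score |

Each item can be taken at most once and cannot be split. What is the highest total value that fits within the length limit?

Check high-value combinations within 9 cm:
- option 4: length 9, value 27
- option 1+option 3: length 2+3=5, value 15+9=24
- option 2: length 8, value 23
- option 1: length 2, value 15
Best: 27 score.

27 score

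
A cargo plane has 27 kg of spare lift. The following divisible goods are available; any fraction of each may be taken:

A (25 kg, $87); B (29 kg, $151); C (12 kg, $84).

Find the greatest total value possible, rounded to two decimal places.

Take in order of value per unit:
- C (84/12 per unit): all 12 → value 84, running total 84.00
- B (151/29 per unit): 15 of 29 → value 15×151/29 = 78.1034, running total 162.10
Total 162.10.

162.10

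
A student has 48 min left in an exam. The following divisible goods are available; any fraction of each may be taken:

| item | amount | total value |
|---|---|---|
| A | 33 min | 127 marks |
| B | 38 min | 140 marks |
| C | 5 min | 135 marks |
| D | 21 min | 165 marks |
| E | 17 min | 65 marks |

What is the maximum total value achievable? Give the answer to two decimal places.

384.67

Take in order of value per unit:
- C (135/5 per unit): all 5 → value 135, running total 135.00
- D (165/21 per unit): all 21 → value 165, running total 300.00
- A (127/33 per unit): 22 of 33 → value 22×127/33 = 84.6667, running total 384.67
Total 384.67.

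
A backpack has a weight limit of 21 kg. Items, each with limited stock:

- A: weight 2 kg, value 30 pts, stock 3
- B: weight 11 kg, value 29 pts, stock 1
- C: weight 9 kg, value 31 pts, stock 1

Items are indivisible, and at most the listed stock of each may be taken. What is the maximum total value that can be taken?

Best selections within weight 21 and stock limits:
- 3×A + 1×C: weight 15, value 121
- 3×A + 1×B: weight 17, value 119
- 2×A + 1×C: weight 13, value 91
Best: 121 pts.

121 pts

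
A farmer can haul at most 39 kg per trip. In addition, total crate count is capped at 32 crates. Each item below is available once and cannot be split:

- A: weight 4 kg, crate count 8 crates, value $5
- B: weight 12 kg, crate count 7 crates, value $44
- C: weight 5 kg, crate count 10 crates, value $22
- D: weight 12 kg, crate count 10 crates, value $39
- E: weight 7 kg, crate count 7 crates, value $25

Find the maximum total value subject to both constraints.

Feasible sets respecting both limits:
- A+B+D+E: weight 35, crate count 32, value 113
- B+D+E: weight 31, crate count 24, value 108
- B+C+D: weight 29, crate count 27, value 105
- A+B+C+E: weight 28, crate count 32, value 96
Best: $113.

$113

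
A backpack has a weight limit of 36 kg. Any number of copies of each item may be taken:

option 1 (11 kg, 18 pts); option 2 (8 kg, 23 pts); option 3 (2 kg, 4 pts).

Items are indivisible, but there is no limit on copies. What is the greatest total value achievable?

Best value-per-unit is option 2 at 23/8; filling with it alone gives 4×23 = 92.
Optimal mix: 4×option 2 + 2×option 3 → weight 36, value 100.

100 pts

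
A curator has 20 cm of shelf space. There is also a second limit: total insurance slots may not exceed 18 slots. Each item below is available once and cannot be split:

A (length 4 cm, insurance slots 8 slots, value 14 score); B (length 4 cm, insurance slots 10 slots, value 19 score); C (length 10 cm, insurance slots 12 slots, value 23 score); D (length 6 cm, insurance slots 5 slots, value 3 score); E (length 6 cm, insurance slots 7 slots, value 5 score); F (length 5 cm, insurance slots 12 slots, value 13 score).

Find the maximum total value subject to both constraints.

Feasible sets respecting both limits:
- A+B: length 8, insurance slots 18, value 33
- C+D: length 16, insurance slots 17, value 26
- B+E: length 10, insurance slots 17, value 24
- C: length 10, insurance slots 12, value 23
Best: 33 score.

33 score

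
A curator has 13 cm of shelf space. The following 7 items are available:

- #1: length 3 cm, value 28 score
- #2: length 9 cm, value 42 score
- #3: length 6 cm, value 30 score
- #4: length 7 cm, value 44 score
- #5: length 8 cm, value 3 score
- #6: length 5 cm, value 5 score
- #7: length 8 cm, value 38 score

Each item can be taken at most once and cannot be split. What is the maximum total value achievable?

74 score

Check high-value combinations within 13 cm:
- #3+#4: length 6+7=13, value 30+44=74
- #1+#4: length 3+7=10, value 28+44=72
- #1+#2: length 3+9=12, value 28+42=70
Best: 74 score.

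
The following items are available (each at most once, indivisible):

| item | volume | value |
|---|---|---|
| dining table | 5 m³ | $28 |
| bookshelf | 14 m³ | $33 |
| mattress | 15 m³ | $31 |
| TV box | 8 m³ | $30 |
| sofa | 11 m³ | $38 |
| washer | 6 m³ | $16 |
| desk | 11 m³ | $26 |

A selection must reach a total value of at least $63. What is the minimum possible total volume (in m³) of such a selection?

16

Subsets with value ≥ 63, sorted by total volume:
- dining table+sofa: volume 16, value 66
- dining table+TV box+washer: volume 19, value 74
- TV box+sofa: volume 19, value 68
- dining table+sofa+washer: volume 22, value 82
Minimum volume: 16 m³.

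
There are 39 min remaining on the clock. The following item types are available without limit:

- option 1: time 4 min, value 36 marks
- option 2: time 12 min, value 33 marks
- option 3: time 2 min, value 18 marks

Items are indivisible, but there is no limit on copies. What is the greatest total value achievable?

342 marks

Best value-per-unit is option 1 at 36/4; filling with it alone gives 9×36 = 324.
Optimal mix: 9×option 1 + 1×option 3 → time 38, value 342.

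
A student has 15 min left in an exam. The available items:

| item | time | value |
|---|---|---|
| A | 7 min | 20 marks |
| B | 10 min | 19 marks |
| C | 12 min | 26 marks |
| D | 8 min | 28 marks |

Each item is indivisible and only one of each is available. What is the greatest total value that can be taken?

This is a 0/1 knapsack; check combinations near the capacity.
- A+D: time 7+8=15, value 20+28=48
- D: time 8, value 28
- C: time 12, value 26
- A: time 7, value 20
Best: 48 marks.

48 marks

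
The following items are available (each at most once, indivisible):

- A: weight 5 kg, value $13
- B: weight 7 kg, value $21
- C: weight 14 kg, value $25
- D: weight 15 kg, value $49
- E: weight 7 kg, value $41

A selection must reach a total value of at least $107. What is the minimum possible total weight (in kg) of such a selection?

29

Subsets with value ≥ 107, sorted by total weight:
- B+D+E: weight 29, value 111
- A+B+D+E: weight 34, value 124
- C+D+E: weight 36, value 115
- A+C+D+E: weight 41, value 128
Minimum weight: 29 kg.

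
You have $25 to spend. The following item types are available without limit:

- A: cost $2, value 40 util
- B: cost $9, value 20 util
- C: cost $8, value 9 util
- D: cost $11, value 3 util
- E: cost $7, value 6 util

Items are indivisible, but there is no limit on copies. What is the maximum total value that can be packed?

480 util

Best value-per-unit is A at 40/2, and filling with it alone uses cost 12×2=24. No mix of the others beats 12×40 = 480.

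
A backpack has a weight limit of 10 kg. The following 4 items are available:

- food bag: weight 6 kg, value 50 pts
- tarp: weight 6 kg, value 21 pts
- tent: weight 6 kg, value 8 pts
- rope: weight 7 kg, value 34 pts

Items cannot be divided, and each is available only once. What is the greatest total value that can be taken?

This is a 0/1 knapsack; check combinations near the capacity.
- food bag: weight 6, value 50
- rope: weight 7, value 34
- tarp: weight 6, value 21
- tent: weight 6, value 8
Best: 50 pts.

50 pts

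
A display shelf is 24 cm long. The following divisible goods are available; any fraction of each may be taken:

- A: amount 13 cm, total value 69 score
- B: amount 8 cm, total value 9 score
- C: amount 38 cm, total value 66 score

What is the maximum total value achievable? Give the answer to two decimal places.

Take in order of value per unit:
- A (69/13 per unit): all 13 → value 69, running total 69.00
- C (66/38 per unit): 11 of 38 → value 11×66/38 = 19.1053, running total 88.11
Total 88.11.

88.11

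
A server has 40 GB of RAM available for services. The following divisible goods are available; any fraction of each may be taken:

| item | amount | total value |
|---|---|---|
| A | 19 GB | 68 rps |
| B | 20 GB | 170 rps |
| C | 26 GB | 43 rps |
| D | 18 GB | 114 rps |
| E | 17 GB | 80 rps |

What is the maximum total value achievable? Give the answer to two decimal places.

Take in order of value per unit:
- B (170/20 per unit): all 20 → value 170, running total 170.00
- D (114/18 per unit): all 18 → value 114, running total 284.00
- E (80/17 per unit): 2 of 17 → value 2×80/17 = 9.4118, running total 293.41
Total 293.41.

293.41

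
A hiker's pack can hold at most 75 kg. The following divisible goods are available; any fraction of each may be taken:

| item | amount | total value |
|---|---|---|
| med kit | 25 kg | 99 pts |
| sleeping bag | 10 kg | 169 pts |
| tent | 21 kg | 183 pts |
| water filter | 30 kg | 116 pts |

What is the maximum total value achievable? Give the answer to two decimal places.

524.47

Take in order of value per unit:
- sleeping bag (169/10 per unit): all 10 → value 169, running total 169.00
- tent (183/21 per unit): all 21 → value 183, running total 352.00
- med kit (99/25 per unit): all 25 → value 99, running total 451.00
- water filter (116/30 per unit): 19 of 30 → value 19×116/30 = 73.4667, running total 524.47
Total 524.47.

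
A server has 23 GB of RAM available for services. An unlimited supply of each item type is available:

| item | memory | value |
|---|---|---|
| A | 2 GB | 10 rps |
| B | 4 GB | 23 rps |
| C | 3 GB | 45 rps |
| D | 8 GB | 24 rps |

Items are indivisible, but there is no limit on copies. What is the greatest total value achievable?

325 rps

Best value-per-unit is C at 45/3; filling with it alone gives 7×45 = 315.
Optimal mix: 1×A + 7×C → memory 23, value 325.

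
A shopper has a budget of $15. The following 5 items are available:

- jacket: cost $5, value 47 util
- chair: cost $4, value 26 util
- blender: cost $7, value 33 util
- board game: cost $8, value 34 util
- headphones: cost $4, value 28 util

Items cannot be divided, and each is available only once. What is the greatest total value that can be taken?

Check high-value combinations within $15:
- jacket+chair+headphones: cost 5+4+4=13, value 47+26+28=101
- chair+blender+headphones: cost 4+7+4=15, value 26+33+28=87
- jacket+board game: cost 5+8=13, value 47+34=81
- jacket+blender: cost 5+7=12, value 47+33=80
Best: 101 util.

101 util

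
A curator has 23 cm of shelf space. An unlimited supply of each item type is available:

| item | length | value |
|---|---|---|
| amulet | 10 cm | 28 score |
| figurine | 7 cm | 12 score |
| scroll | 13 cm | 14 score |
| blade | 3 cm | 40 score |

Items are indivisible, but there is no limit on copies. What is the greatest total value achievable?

Best value-per-unit is blade at 40/3, and filling with it alone uses length 7×3=21. No mix of the others beats 7×40 = 280.

280 score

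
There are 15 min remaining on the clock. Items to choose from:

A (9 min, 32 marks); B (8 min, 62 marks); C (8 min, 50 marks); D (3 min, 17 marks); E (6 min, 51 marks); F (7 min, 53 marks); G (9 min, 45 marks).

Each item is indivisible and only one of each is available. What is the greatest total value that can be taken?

115 marks

Check high-value combinations within 15 min:
- B+F: time 8+7=15, value 62+53=115
- B+E: time 8+6=14, value 62+51=113
- E+F: time 6+7=13, value 51+53=104
Best: 115 marks.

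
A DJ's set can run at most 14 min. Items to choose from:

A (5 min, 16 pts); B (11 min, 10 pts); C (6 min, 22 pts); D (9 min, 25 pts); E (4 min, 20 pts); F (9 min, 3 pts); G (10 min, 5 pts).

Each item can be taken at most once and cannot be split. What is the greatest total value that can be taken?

45 pts

Check high-value combinations within 14 min:
- D+E: duration 9+4=13, value 25+20=45
- C+E: duration 6+4=10, value 22+20=42
- A+D: duration 5+9=14, value 16+25=41
- A+C: duration 5+6=11, value 16+22=38
Best: 45 pts.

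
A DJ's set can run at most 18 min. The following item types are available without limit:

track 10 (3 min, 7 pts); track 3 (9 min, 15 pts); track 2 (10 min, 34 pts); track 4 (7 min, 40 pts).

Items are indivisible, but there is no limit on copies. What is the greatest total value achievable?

87 pts

Best value-per-unit is track 4 at 40/7; filling with it alone gives 2×40 = 80.
Optimal mix: 1×track 10 + 2×track 4 → duration 17, value 87.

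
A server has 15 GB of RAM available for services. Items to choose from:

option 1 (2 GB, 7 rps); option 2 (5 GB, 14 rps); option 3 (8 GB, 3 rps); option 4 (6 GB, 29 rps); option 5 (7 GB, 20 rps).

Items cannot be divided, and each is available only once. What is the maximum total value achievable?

Check high-value combinations within 15 GB:
- option 1+option 4+option 5: memory 2+6+7=15, value 7+29+20=56
- option 1+option 2+option 4: memory 2+5+6=13, value 7+14+29=50
- option 4+option 5: memory 6+7=13, value 29+20=49
Best: 56 rps.

56 rps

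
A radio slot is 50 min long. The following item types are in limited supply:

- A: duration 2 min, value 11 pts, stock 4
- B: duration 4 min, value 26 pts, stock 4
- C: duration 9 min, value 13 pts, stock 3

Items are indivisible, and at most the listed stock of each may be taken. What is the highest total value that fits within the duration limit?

176 pts

Best selections within duration 50 and stock limits:
- 3×A + 4×B + 3×C: duration 49, value 176
- 4×A + 4×B + 2×C: duration 42, value 174
Best: 176 pts.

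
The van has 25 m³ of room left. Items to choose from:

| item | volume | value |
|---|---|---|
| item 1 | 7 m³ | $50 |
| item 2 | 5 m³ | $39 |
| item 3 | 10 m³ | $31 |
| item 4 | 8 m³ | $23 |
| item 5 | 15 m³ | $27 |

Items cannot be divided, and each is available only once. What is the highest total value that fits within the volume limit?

Check high-value combinations within 25 m³:
- item 1+item 2+item 3: volume 7+5+10=22, value 50+39+31=120
- item 1+item 2+item 4: volume 7+5+8=20, value 50+39+23=112
- item 1+item 3+item 4: volume 7+10+8=25, value 50+31+23=104
- item 2+item 3+item 4: volume 5+10+8=23, value 39+31+23=93
Best: $120.

$120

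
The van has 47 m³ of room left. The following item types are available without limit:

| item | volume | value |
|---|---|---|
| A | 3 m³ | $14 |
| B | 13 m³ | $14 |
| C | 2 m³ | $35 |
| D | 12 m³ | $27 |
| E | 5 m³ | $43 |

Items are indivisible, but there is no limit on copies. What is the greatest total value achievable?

Best value-per-unit is C at 35/2, and filling with it alone uses volume 23×2=46. No mix of the others beats 23×35 = 805.

$805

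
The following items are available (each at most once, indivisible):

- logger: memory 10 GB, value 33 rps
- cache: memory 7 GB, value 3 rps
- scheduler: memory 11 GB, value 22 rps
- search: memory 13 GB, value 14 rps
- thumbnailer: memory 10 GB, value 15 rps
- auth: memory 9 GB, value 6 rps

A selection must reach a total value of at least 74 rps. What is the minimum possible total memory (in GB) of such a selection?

Subsets with value ≥ 74, sorted by total memory:
- logger+scheduler+thumbnailer+auth: memory 40, value 76
- logger+scheduler+search+auth: memory 43, value 75
- logger+scheduler+search+thumbnailer: memory 44, value 84
- logger+cache+scheduler+thumbnailer+auth: memory 47, value 79
Minimum memory: 40 GB.

40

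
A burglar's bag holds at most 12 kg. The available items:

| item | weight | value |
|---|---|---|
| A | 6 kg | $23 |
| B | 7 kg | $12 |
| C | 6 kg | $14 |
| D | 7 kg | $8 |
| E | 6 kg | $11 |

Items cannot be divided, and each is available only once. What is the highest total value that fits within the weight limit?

$37

Check high-value combinations within 12 kg:
- A+C: weight 6+6=12, value 23+14=37
- A+E: weight 6+6=12, value 23+11=34
- C+E: weight 6+6=12, value 14+11=25
- A: weight 6, value 23
- C: weight 6, value 14
Best: $37.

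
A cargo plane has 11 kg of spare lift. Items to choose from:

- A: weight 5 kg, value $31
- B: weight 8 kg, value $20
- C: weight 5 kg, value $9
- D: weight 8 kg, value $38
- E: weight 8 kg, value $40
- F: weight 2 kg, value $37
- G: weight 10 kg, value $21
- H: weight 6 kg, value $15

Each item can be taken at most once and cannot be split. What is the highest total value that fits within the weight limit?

This is a 0/1 knapsack; check combinations near the capacity.
- E+F: weight 8+2=10, value 40+37=77
- D+F: weight 8+2=10, value 38+37=75
- A+F: weight 5+2=7, value 31+37=68
- B+F: weight 8+2=10, value 20+37=57
- F+H: weight 2+6=8, value 37+15=52
Best: $77.

$77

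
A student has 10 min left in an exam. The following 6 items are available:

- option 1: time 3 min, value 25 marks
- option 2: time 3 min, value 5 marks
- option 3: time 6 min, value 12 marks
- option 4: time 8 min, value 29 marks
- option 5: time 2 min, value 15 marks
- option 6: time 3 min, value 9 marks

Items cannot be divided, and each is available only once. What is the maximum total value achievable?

Check high-value combinations within 10 min:
- option 1+option 5+option 6: time 3+2+3=8, value 25+15+9=49
- option 1+option 2+option 5: time 3+3+2=8, value 25+5+15=45
- option 4+option 5: time 8+2=10, value 29+15=44
- option 1+option 5: time 3+2=5, value 25+15=40
- option 1+option 2+option 6: time 3+3+3=9, value 25+5+9=39
Best: 49 marks.

49 marks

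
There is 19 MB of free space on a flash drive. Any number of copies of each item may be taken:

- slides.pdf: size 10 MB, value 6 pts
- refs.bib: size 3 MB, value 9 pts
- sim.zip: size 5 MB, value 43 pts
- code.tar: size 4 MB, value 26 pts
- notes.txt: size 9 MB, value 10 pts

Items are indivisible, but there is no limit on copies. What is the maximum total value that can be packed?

155 pts

Best value-per-unit is sim.zip at 43/5; filling with it alone gives 3×43 = 129.
Optimal mix: 3×sim.zip + 1×code.tar → size 19, value 155.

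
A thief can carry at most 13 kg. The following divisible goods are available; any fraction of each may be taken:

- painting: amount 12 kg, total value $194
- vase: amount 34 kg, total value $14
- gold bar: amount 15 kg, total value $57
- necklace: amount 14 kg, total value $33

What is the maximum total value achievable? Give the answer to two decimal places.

Take in order of value per unit:
- painting (194/12 per unit): all 12 → value 194, running total 194.00
- gold bar (57/15 per unit): 1 of 15 → value 1×57/15 = 3.8000, running total 197.80
Total 197.80.

197.80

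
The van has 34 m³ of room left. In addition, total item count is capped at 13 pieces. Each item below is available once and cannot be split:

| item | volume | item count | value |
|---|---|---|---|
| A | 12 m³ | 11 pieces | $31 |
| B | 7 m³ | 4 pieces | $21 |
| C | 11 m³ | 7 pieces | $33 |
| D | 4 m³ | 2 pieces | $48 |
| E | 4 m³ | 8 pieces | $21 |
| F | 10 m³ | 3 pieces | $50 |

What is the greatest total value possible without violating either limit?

$131

Feasible sets respecting both limits:
- C+D+F: volume 25, item count 12, value 131
- B+D+F: volume 21, item count 9, value 119
- D+E+F: volume 18, item count 13, value 119
Best: $131.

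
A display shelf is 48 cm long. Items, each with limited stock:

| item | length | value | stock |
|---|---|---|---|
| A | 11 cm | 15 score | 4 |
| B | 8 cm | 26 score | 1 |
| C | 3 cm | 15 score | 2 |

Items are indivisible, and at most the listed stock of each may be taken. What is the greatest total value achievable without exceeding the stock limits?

101 score

Best selections within length 48 and stock limits:
- 3×A + 1×B + 2×C: length 47, value 101
- 2×A + 1×B + 2×C: length 36, value 86
- 3×A + 1×B + 1×C: length 44, value 86
- 3×A + 2×C: length 39, value 75
Best: 101 score.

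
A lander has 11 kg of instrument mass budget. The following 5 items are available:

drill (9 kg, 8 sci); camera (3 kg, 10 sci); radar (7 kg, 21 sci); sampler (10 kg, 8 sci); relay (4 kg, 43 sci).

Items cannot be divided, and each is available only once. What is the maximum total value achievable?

64 sci

Check high-value combinations within 11 kg:
- radar+relay: mass 7+4=11, value 21+43=64
- camera+relay: mass 3+4=7, value 10+43=53
- relay: mass 4, value 43
- camera+radar: mass 3+7=10, value 10+21=31
Best: 64 sci.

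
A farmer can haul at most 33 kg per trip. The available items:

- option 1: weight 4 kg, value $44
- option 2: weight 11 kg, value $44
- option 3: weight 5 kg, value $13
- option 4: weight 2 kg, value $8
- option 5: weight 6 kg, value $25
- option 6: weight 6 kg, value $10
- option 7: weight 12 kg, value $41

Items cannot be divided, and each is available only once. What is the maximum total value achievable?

This is a 0/1 knapsack; check combinations near the capacity.
- option 1+option 2+option 5+option 7: weight 4+11+6+12=33, value 44+44+25+41=154
- option 1+option 2+option 3+option 7: weight 4+11+5+12=32, value 44+44+13+41=142
- option 1+option 2+option 6+option 7: weight 4+11+6+12=33, value 44+44+10+41=139
- option 1+option 2+option 4+option 7: weight 4+11+2+12=29, value 44+44+8+41=137
- option 1+option 2+option 3+option 5+option 6: weight 4+11+5+6+6=32, value 44+44+13+25+10=136
Best: $154.

$154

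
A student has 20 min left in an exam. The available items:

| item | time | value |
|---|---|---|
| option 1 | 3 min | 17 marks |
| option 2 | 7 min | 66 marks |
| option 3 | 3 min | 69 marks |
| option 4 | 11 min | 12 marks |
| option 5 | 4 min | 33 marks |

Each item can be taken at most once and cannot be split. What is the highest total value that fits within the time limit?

185 marks

Check high-value combinations within 20 min:
- option 1+option 2+option 3+option 5: time 3+7+3+4=17, value 17+66+69+33=185
- option 2+option 3+option 5: time 7+3+4=14, value 66+69+33=168
- option 1+option 2+option 3: time 3+7+3=13, value 17+66+69=152
Best: 185 marks.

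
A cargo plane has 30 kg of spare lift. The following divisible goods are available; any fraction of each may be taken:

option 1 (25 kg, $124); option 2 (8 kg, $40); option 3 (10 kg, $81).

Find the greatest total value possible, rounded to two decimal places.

180.52

Take in order of value per unit:
- option 3 (81/10 per unit): all 10 → value 81, running total 81.00
- option 2 (40/8 per unit): all 8 → value 40, running total 121.00
- option 1 (124/25 per unit): 12 of 25 → value 12×124/25 = 59.5200, running total 180.52
Total 180.52.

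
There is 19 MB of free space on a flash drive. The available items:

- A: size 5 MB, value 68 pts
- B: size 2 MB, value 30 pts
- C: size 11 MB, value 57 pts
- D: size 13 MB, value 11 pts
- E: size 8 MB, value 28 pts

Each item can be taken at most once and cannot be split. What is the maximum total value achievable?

155 pts

Check high-value combinations within 19 MB:
- A+B+C: size 5+2+11=18, value 68+30+57=155
- A+B+E: size 5+2+8=15, value 68+30+28=126
- A+C: size 5+11=16, value 68+57=125
Best: 155 pts.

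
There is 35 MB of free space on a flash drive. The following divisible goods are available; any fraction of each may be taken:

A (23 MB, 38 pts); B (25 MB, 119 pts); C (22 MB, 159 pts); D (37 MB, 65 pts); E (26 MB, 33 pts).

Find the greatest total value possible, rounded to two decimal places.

220.88

Take in order of value per unit:
- C (159/22 per unit): all 22 → value 159, running total 159.00
- B (119/25 per unit): 13 of 25 → value 13×119/25 = 61.8800, running total 220.88
Total 220.88.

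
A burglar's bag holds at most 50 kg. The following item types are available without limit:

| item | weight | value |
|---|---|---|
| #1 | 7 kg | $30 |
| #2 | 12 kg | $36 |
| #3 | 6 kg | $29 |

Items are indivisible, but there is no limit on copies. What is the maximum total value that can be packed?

Best value-per-unit is #3 at 29/6; filling with it alone gives 8×29 = 232.
Optimal mix: 2×#1 + 6×#3 → weight 50, value 234.

$234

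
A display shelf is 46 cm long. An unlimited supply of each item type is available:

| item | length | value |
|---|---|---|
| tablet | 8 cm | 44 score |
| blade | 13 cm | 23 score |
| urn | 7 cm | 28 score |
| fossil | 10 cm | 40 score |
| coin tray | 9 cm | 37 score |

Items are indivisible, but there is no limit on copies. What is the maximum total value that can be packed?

232 score

Best value-per-unit is tablet at 44/8; filling with it alone gives 5×44 = 220.
Optimal mix: 4×tablet + 2×urn → length 46, value 232.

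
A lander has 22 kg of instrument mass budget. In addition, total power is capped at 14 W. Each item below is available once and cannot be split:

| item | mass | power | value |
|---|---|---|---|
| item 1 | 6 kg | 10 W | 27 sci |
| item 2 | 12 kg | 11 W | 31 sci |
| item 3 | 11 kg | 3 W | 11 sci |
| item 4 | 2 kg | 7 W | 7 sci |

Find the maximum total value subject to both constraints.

Feasible sets respecting both limits:
- item 1+item 3: mass 17, power 13, value 38
- item 2: mass 12, power 11, value 31
- item 1: mass 6, power 10, value 27
Best: 38 sci.

38 sci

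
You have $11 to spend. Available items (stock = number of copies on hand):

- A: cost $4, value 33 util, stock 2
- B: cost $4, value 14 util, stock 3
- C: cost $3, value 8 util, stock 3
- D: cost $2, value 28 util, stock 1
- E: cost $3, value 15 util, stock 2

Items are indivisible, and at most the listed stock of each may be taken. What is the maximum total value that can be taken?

Best selections within cost 11 and stock limits:
- 2×A + 1×D: cost 10, value 94
- 2×A + 1×E: cost 11, value 81
Best: 94 util.

94 util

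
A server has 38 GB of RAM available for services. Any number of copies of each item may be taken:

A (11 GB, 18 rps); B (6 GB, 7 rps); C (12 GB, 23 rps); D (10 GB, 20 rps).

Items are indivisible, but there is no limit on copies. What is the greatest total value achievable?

70 rps

Best value-per-unit is D at 20/10; filling with it alone gives 3×20 = 60.
Optimal mix: 1×B + 1×C + 2×D → memory 38, value 70.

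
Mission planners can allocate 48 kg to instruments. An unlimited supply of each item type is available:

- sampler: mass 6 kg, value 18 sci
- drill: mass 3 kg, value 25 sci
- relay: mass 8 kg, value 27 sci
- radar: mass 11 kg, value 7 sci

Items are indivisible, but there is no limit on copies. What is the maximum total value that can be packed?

400 sci

Best value-per-unit is drill at 25/3, and filling with it alone uses mass 16×3=48. No mix of the others beats 16×25 = 400.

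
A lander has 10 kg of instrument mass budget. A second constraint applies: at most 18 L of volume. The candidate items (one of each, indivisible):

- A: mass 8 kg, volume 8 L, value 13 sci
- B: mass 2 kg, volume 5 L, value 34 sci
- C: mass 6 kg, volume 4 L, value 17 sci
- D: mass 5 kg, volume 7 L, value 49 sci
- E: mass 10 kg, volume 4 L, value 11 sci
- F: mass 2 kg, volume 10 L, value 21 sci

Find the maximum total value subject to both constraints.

Feasible sets respecting both limits:
- B+D: mass 7, volume 12, value 83
- D+F: mass 7, volume 17, value 70
- B+F: mass 4, volume 15, value 55
Best: 83 sci.

83 sci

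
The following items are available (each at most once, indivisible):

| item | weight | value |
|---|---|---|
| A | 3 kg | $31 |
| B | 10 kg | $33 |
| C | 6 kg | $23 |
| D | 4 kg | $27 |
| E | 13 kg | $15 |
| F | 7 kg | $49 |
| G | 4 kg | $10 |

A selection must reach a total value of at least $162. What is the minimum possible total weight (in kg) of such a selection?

Subsets with value ≥ 162, sorted by total weight:
- A+B+C+D+F: weight 30, value 163
- A+B+C+D+F+G: weight 34, value 173
- A+B+D+E+F+G: weight 41, value 165
Minimum weight: 30 kg.

30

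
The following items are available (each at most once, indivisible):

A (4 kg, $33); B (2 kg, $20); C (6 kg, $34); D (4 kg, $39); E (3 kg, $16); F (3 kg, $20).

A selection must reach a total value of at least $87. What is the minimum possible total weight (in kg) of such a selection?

10

Subsets with value ≥ 87, sorted by total weight:
- A+B+D: weight 10, value 92
- A+D+F: weight 11, value 92
Minimum weight: 10 kg.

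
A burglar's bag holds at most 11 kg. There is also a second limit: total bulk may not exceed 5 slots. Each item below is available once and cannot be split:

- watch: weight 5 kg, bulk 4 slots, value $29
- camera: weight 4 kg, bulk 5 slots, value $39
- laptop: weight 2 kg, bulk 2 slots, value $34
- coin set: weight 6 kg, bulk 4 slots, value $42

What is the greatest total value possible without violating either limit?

Feasible sets respecting both limits:
- coin set: weight 6, bulk 4, value 42
- camera: weight 4, bulk 5, value 39
- laptop: weight 2, bulk 2, value 34
- watch: weight 5, bulk 4, value 29
Best: $42.

$42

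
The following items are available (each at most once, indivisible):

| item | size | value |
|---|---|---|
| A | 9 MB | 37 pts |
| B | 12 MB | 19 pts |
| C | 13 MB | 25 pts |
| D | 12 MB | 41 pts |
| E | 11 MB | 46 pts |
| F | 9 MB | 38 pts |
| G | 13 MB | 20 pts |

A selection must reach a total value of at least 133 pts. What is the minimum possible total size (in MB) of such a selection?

41

Subsets with value ≥ 133, sorted by total size:
- A+D+E+F: size 41, value 162
- A+B+E+F: size 41, value 140
Minimum size: 41 MB.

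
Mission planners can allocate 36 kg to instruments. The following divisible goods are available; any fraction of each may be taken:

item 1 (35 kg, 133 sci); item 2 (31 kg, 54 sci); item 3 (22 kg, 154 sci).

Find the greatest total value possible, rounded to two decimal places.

207.20

Take in order of value per unit:
- item 3 (154/22 per unit): all 22 → value 154, running total 154.00
- item 1 (133/35 per unit): 14 of 35 → value 14×133/35 = 53.2000, running total 207.20
Total 207.20.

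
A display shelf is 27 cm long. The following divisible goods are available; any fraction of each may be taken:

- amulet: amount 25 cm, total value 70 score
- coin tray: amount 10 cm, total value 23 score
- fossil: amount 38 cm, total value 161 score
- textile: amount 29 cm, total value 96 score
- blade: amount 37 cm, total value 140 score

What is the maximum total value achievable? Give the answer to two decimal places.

114.39

Take in order of value per unit:
- fossil (161/38 per unit): 27 of 38 → value 27×161/38 = 114.3947, running total 114.39
Total 114.39.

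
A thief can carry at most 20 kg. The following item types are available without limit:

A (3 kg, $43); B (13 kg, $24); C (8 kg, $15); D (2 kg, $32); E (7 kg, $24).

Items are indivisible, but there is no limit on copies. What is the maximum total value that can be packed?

Best value-per-unit is D at 32/2, and filling with it alone uses weight 10×2=20. No mix of the others beats 10×32 = 320.

$320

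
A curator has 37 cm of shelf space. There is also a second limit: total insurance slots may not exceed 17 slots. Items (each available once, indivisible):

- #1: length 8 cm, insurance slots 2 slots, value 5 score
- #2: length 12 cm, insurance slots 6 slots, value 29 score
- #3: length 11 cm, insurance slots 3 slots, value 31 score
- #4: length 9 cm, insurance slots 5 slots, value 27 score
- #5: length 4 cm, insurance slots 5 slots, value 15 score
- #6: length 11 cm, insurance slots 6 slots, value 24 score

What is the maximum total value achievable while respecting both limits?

Feasible sets respecting both limits:
- #2+#3+#4: length 32, insurance slots 14, value 87
- #2+#3+#6: length 34, insurance slots 15, value 84
- #3+#4+#6: length 31, insurance slots 14, value 82
- #1+#2+#3+#5: length 35, insurance slots 16, value 80
Best: 87 score.

87 score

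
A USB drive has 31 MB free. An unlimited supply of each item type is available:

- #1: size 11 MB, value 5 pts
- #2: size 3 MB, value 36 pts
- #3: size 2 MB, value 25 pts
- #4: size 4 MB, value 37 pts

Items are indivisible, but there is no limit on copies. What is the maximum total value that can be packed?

386 pts

Best value-per-unit is #3 at 25/2; filling with it alone gives 15×25 = 375.
Optimal mix: 1×#2 + 14×#3 → size 31, value 386.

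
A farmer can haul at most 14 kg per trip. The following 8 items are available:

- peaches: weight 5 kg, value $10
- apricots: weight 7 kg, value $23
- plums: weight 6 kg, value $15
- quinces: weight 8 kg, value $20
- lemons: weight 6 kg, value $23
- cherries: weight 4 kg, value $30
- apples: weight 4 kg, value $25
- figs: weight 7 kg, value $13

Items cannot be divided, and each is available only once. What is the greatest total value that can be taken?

Check high-value combinations within 14 kg:
- lemons+cherries+apples: weight 6+4+4=14, value 23+30+25=78
- plums+cherries+apples: weight 6+4+4=14, value 15+30+25=70
- peaches+cherries+apples: weight 5+4+4=13, value 10+30+25=65
- cherries+apples: weight 4+4=8, value 30+25=55
- lemons+cherries: weight 6+4=10, value 23+30=53
Best: $78.

$78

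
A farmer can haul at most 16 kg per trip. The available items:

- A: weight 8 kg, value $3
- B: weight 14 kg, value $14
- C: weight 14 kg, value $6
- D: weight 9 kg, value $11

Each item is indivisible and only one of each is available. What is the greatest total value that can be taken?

$14

Check high-value combinations within 16 kg:
- B: weight 14, value 14
- D: weight 9, value 11
- C: weight 14, value 6
- A: weight 8, value 3
Best: $14.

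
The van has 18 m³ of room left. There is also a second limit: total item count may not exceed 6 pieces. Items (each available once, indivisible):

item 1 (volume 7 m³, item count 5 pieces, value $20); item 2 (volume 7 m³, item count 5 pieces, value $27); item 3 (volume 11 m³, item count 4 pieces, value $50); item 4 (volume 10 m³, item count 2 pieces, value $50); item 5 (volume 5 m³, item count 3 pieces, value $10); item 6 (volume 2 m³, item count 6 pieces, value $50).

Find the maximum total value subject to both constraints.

Feasible sets respecting both limits:
- item 4+item 5: volume 15, item count 5, value 60
- item 3: volume 11, item count 4, value 50
- item 4: volume 10, item count 2, value 50
Best: $60.

$60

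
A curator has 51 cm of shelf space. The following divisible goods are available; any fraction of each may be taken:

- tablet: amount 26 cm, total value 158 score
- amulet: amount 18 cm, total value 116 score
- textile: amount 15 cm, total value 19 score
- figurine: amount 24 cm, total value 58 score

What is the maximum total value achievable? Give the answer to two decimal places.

Take in order of value per unit:
- amulet (116/18 per unit): all 18 → value 116, running total 116.00
- tablet (158/26 per unit): all 26 → value 158, running total 274.00
- figurine (58/24 per unit): 7 of 24 → value 7×58/24 = 16.9167, running total 290.92
Total 290.92.

290.92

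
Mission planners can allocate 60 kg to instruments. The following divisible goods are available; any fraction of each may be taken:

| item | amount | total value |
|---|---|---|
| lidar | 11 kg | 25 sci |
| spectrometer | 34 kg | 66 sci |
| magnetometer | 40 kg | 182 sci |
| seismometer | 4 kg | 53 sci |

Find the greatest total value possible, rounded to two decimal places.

Take in order of value per unit:
- seismometer (53/4 per unit): all 4 → value 53, running total 53.00
- magnetometer (182/40 per unit): all 40 → value 182, running total 235.00
- lidar (25/11 per unit): all 11 → value 25, running total 260.00
- spectrometer (66/34 per unit): 5 of 34 → value 5×66/34 = 9.7059, running total 269.71
Total 269.71.

269.71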